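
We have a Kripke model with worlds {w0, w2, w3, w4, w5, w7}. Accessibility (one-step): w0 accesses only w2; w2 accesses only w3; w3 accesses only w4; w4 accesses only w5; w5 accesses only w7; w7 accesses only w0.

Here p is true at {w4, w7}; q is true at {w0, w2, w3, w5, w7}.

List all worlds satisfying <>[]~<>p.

{w2, w4, w5, w7}

w0: successors {w2}; []~<>p there: w2:F. ✗
w2: successors {w3}; []~<>p there: w3:T. ✓
w3: successors {w4}; []~<>p there: w4:F. ✗
w4: successors {w5}; []~<>p there: w5:T. ✓
w5: successors {w7}; []~<>p there: w7:T. ✓
w7: successors {w0}; []~<>p there: w0:T. ✓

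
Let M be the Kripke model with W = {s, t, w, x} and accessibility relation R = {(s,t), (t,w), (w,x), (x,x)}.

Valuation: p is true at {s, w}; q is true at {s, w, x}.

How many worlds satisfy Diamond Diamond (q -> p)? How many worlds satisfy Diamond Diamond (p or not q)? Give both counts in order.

For Diamond Diamond (q -> p):
s: successors {t}; Diamond (q -> p) there: t:T. ✓
t: successors {w}; Diamond (q -> p) there: w:F. ✗
w: successors {x}; Diamond (q -> p) there: x:F. ✗
x: successors {x}; Diamond (q -> p) there: x:F. ✗
— 1 world.
For Diamond Diamond (p or not q):
s: successors {t}; Diamond (p or not q) there: t:T. ✓
t: successors {w}; Diamond (p or not q) there: w:F. ✗
w: successors {x}; Diamond (p or not q) there: x:F. ✗
x: successors {x}; Diamond (p or not q) there: x:F. ✗
— 1 world.

1 and 1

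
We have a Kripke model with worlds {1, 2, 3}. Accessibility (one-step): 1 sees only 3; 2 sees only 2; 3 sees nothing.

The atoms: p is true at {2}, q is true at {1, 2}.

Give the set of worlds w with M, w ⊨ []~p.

1: successors {3}; ~p there: 3:T. ✓
2: successors {2}; ~p there: 2:F. ✗
3: no successors, so []~p holds vacuously. ✓

{1, 3}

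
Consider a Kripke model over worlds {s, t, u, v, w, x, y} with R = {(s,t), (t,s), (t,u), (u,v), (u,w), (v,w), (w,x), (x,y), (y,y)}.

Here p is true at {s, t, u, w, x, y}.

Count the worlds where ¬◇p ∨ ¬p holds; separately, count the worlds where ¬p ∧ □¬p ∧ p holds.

1 and 0

For ¬◇p ∨ ¬p:
s: ¬◇p is F, ¬p is F. ✗
t: ¬◇p is F, ¬p is F. ✗
u: ¬◇p is F, ¬p is F. ✗
v: ¬◇p is F, ¬p is T. ✓
w: ¬◇p is F, ¬p is F. ✗
x: ¬◇p is F, ¬p is F. ✗
y: ¬◇p is F, ¬p is F. ✗
— 1 world.
For ¬p ∧ □¬p ∧ p:
s: ¬p ∧ □¬p is F, p is T. ✗
t: ¬p ∧ □¬p is F, p is T. ✗
u: ¬p ∧ □¬p is F, p is T. ✗
v: ¬p ∧ □¬p is F, p is F. ✗
w: ¬p ∧ □¬p is F, p is T. ✗
x: ¬p ∧ □¬p is F, p is T. ✗
y: ¬p ∧ □¬p is F, p is T. ✗
— 0 worlds.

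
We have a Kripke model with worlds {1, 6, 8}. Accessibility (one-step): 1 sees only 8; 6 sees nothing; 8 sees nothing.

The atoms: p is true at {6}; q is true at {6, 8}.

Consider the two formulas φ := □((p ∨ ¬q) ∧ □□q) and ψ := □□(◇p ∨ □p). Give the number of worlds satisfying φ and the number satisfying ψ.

For □((p ∨ ¬q) ∧ □□q):
1: successors {8}; (p ∨ ¬q) ∧ □□q there: 8:F. ✗
6: no successors, so □((p ∨ ¬q) ∧ □□q) holds vacuously. ✓
8: no successors, so □((p ∨ ¬q) ∧ □□q) holds vacuously. ✓
— 2 worlds.
For □□(◇p ∨ □p):
1: successors {8}; □(◇p ∨ □p) there: 8:T. ✓
6: no successors, so □□(◇p ∨ □p) holds vacuously. ✓
8: no successors, so □□(◇p ∨ □p) holds vacuously. ✓
— 3 worlds.

2 and 3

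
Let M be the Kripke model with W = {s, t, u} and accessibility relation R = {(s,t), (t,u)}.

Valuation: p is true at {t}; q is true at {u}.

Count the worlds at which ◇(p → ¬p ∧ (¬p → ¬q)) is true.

1

s: successors {t}; p → ¬p ∧ (¬p → ¬q) there: t:F. ✗
t: successors {u}; p → ¬p ∧ (¬p → ¬q) there: u:T. ✓
u: no successors, so ◇(p → ¬p ∧ (¬p → ¬q)) fails. ✗
Satisfying worlds: {t}.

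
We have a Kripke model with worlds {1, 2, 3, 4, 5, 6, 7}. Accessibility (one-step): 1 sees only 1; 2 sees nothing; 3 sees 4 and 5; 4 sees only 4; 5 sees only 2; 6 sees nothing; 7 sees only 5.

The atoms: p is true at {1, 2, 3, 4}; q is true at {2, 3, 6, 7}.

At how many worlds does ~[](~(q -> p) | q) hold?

1: [](~(q -> p) | q) is F. ✓
2: [](~(q -> p) | q) is T. ✗
3: [](~(q -> p) | q) is F. ✓
4: [](~(q -> p) | q) is F. ✓
5: [](~(q -> p) | q) is T. ✗
6: [](~(q -> p) | q) is T. ✗
7: [](~(q -> p) | q) is F. ✓
Satisfying worlds: {1, 3, 4, 7}.

4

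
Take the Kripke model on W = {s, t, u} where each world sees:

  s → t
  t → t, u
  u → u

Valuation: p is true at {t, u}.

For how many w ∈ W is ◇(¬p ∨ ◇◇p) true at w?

3

s: successors {t}; ¬p ∨ ◇◇p there: t:T. ✓
t: successors {t, u}; ¬p ∨ ◇◇p there: t:T, u:T. ✓
u: successors {u}; ¬p ∨ ◇◇p there: u:T. ✓
Satisfying worlds: {s, t, u}.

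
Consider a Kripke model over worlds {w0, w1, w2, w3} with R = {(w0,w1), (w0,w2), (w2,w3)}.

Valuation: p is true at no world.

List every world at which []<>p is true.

w0: successors {w1, w2}; <>p there: w1:F, w2:F. ✗
w1: no successors, so []<>p holds vacuously. ✓
w2: successors {w3}; <>p there: w3:F. ✗
w3: no successors, so []<>p holds vacuously. ✓

{w1, w3}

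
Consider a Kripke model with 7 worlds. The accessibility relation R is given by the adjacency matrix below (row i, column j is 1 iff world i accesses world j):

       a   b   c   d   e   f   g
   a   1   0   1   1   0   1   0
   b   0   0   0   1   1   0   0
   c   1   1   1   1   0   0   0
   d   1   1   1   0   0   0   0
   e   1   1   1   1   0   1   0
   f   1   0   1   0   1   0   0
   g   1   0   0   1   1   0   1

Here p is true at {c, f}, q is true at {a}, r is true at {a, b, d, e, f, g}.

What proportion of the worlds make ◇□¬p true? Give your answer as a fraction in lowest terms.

4/7

a: successors {a, c, d, f}; □¬p there: a:F, c:F, d:F, f:F. ✗
b: successors {d, e}; □¬p there: d:F, e:F. ✗
c: successors {a, b, c, d}; □¬p there: a:F, b:T, c:F, d:F. ✓
d: successors {a, b, c}; □¬p there: a:F, b:T, c:F. ✓
e: successors {a, b, c, d, f}; □¬p there: a:F, b:T, c:F, d:F, f:F. ✓
f: successors {a, c, e}; □¬p there: a:F, c:F, e:F. ✗
g: successors {a, d, e, g}; □¬p there: a:F, d:F, e:F, g:T. ✓
That's 4 of 7 worlds, so 4/7.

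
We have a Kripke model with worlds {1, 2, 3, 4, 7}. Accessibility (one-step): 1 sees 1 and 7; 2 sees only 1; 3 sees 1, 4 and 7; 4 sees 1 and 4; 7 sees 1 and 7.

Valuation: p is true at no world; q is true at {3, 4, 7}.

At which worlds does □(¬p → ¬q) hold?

{2}

1: successors {1, 7}; ¬p → ¬q there: 1:T, 7:F. ✗
2: successors {1}; ¬p → ¬q there: 1:T. ✓
3: successors {1, 4, 7}; ¬p → ¬q there: 1:T, 4:F, 7:F. ✗
4: successors {1, 4}; ¬p → ¬q there: 1:T, 4:F. ✗
7: successors {1, 7}; ¬p → ¬q there: 1:T, 7:F. ✗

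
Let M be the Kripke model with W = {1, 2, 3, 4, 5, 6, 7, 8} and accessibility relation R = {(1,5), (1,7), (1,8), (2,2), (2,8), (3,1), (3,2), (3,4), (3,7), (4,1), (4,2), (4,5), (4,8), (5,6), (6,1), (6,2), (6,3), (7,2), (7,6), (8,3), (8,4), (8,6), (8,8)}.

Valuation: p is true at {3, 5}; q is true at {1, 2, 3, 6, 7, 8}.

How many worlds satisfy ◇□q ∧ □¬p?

4

1: ◇□q is T, □¬p is F. ✗
2: ◇□q is T, □¬p is T. ✓
3: ◇□q is T, □¬p is T. ✓
4: ◇□q is T, □¬p is F. ✗
5: ◇□q is T, □¬p is T. ✓
6: ◇□q is T, □¬p is F. ✗
7: ◇□q is T, □¬p is T. ✓
8: ◇□q is T, □¬p is F. ✗
Satisfying worlds: {2, 3, 5, 7}.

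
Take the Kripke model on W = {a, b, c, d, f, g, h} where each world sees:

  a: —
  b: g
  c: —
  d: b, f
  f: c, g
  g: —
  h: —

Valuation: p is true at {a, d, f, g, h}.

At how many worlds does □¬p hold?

a: no successors, so □¬p holds vacuously. ✓
b: successors {g}; ¬p there: g:F. ✗
c: no successors, so □¬p holds vacuously. ✓
d: successors {b, f}; ¬p there: b:T, f:F. ✗
f: successors {c, g}; ¬p there: c:T, g:F. ✗
g: no successors, so □¬p holds vacuously. ✓
h: no successors, so □¬p holds vacuously. ✓
Satisfying worlds: {a, c, g, h}.

4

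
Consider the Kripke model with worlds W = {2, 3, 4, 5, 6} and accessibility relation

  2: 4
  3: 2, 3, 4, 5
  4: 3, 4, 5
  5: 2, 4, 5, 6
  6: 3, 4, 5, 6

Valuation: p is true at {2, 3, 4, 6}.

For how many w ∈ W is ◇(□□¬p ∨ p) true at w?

2: successors {4}; □□¬p ∨ p there: 4:T. ✓
3: successors {2, 3, 4, 5}; □□¬p ∨ p there: 2:T, 3:T, 4:T, 5:F. ✓
4: successors {3, 4, 5}; □□¬p ∨ p there: 3:T, 4:T, 5:F. ✓
5: successors {2, 4, 5, 6}; □□¬p ∨ p there: 2:T, 4:T, 5:F, 6:T. ✓
6: successors {3, 4, 5, 6}; □□¬p ∨ p there: 3:T, 4:T, 5:F, 6:T. ✓
Satisfying worlds: {2, 3, 4, 5, 6}.

5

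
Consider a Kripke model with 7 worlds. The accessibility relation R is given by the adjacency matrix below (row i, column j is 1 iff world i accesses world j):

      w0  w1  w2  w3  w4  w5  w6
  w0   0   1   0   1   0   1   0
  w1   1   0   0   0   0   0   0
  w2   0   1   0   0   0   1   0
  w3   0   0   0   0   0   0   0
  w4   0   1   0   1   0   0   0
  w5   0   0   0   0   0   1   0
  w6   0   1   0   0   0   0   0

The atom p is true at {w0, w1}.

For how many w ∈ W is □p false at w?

4

w0: successors {w1, w3, w5}; p there: w1:T, w3:F, w5:F. ✗
w1: successors {w0}; p there: w0:T. ✓
w2: successors {w1, w5}; p there: w1:T, w5:F. ✗
w3: no successors, so □p holds vacuously. ✓
w4: successors {w1, w3}; p there: w1:T, w3:F. ✗
w5: successors {w5}; p there: w5:F. ✗
w6: successors {w1}; p there: w1:T. ✓
Satisfying worlds: {w1, w3, w6}.
So □p fails at the other 4 worlds.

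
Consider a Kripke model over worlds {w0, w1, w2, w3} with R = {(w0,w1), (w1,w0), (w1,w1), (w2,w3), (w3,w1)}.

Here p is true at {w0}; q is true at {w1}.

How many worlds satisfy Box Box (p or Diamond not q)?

4

w0: successors {w1}; Box (p or Diamond not q) there: w1:T. ✓
w1: successors {w0, w1}; Box (p or Diamond not q) there: w0:T, w1:T. ✓
w2: successors {w3}; Box (p or Diamond not q) there: w3:T. ✓
w3: successors {w1}; Box (p or Diamond not q) there: w1:T. ✓
Satisfying worlds: {w0, w1, w2, w3}.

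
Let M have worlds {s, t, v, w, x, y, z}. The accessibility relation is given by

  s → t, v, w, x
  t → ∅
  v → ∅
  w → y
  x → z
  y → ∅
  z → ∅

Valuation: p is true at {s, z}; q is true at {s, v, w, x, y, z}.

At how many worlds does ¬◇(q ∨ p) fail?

3

s: ◇(q ∨ p) is T. ✗
t: ◇(q ∨ p) is F. ✓
v: ◇(q ∨ p) is F. ✓
w: ◇(q ∨ p) is T. ✗
x: ◇(q ∨ p) is T. ✗
y: ◇(q ∨ p) is F. ✓
z: ◇(q ∨ p) is F. ✓
Satisfying worlds: {t, v, y, z}.
So ¬◇(q ∨ p) fails at the other 3 worlds.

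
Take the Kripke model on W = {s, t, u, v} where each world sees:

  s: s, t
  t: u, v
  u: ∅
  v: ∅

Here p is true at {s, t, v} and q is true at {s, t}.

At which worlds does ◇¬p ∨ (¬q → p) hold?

s: ◇¬p is F, ¬q → p is T. ✓
t: ◇¬p is T, ¬q → p is T. ✓
u: ◇¬p is F, ¬q → p is F. ✗
v: ◇¬p is F, ¬q → p is T. ✓

{s, t, v}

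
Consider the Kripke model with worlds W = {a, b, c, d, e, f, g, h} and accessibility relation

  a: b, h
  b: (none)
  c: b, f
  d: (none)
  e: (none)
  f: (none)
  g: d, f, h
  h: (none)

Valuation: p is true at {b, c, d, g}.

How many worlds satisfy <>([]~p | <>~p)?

3

a: successors {b, h}; []~p | <>~p there: b:T, h:T. ✓
b: no successors, so <>([]~p | <>~p) fails. ✗
c: successors {b, f}; []~p | <>~p there: b:T, f:T. ✓
d: no successors, so <>([]~p | <>~p) fails. ✗
e: no successors, so <>([]~p | <>~p) fails. ✗
f: no successors, so <>([]~p | <>~p) fails. ✗
g: successors {d, f, h}; []~p | <>~p there: d:T, f:T, h:T. ✓
h: no successors, so <>([]~p | <>~p) fails. ✗
Satisfying worlds: {a, c, g}.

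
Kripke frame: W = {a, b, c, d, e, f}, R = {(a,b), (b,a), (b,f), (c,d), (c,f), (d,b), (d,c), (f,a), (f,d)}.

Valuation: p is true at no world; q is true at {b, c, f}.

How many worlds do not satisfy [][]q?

a: successors {b}; []q there: b:F. ✗
b: successors {a, f}; []q there: a:T, f:F. ✗
c: successors {d, f}; []q there: d:T, f:F. ✗
d: successors {b, c}; []q there: b:F, c:F. ✗
e: no successors, so [][]q holds vacuously. ✓
f: successors {a, d}; []q there: a:T, d:T. ✓
Satisfying worlds: {e, f}.
So [][]q fails at the other 4 worlds.

4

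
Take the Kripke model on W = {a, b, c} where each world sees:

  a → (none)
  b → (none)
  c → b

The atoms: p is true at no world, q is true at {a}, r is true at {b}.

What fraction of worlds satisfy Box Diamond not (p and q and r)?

2/3

a: no successors, so Box Diamond not (p and q and r) holds vacuously. ✓
b: no successors, so Box Diamond not (p and q and r) holds vacuously. ✓
c: successors {b}; Diamond not (p and q and r) there: b:F. ✗
That's 2 of 3 worlds, so 2/3.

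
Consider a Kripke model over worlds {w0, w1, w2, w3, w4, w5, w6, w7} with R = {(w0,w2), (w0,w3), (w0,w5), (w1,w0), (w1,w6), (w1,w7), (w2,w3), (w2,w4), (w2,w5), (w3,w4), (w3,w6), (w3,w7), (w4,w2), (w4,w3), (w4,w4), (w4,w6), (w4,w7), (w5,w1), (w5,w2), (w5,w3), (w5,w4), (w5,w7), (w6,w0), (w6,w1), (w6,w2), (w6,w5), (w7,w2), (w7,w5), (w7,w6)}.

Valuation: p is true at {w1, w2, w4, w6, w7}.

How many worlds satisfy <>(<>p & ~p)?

7

w0: successors {w2, w3, w5}; <>p & ~p there: w2:F, w3:T, w5:T. ✓
w1: successors {w0, w6, w7}; <>p & ~p there: w0:T, w6:F, w7:F. ✓
w2: successors {w3, w4, w5}; <>p & ~p there: w3:T, w4:F, w5:T. ✓
w3: successors {w4, w6, w7}; <>p & ~p there: w4:F, w6:F, w7:F. ✗
w4: successors {w2, w3, w4, w6, w7}; <>p & ~p there: w2:F, w3:T, w4:F, w6:F, w7:F. ✓
w5: successors {w1, w2, w3, w4, w7}; <>p & ~p there: w1:F, w2:F, w3:T, w4:F, w7:F. ✓
w6: successors {w0, w1, w2, w5}; <>p & ~p there: w0:T, w1:F, w2:F, w5:T. ✓
w7: successors {w2, w5, w6}; <>p & ~p there: w2:F, w5:T, w6:F. ✓
Satisfying worlds: {w0, w1, w2, w4, w5, w6, w7}.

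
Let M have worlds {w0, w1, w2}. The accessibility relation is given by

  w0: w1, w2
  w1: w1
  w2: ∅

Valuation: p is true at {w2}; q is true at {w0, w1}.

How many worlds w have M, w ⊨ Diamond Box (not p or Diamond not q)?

2

w0: successors {w1, w2}; Box (not p or Diamond not q) there: w1:T, w2:T. ✓
w1: successors {w1}; Box (not p or Diamond not q) there: w1:T. ✓
w2: no successors, so Diamond Box (not p or Diamond not q) fails. ✗
Satisfying worlds: {w0, w1}.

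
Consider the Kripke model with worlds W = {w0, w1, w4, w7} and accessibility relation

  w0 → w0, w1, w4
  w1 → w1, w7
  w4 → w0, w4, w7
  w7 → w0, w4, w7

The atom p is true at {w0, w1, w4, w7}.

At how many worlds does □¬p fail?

4

w0: successors {w0, w1, w4}; ¬p there: w0:F, w1:F, w4:F. ✗
w1: successors {w1, w7}; ¬p there: w1:F, w7:F. ✗
w4: successors {w0, w4, w7}; ¬p there: w0:F, w4:F, w7:F. ✗
w7: successors {w0, w4, w7}; ¬p there: w0:F, w4:F, w7:F. ✗
Satisfying worlds: ∅.
So □¬p fails at the other 4 worlds.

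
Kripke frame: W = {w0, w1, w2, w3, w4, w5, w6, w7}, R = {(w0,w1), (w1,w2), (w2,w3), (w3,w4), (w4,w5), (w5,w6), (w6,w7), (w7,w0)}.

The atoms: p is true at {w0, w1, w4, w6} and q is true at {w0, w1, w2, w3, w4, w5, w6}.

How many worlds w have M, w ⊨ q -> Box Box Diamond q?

7

w0: q is T, Box Box Diamond q is T. ✓
w1: q is T, Box Box Diamond q is T. ✓
w2: q is T, Box Box Diamond q is T. ✓
w3: q is T, Box Box Diamond q is T. ✓
w4: q is T, Box Box Diamond q is F. ✗
w5: q is T, Box Box Diamond q is T. ✓
w6: q is T, Box Box Diamond q is T. ✓
w7: q is F, Box Box Diamond q is T. ✓
Satisfying worlds: {w0, w1, w2, w3, w5, w6, w7}.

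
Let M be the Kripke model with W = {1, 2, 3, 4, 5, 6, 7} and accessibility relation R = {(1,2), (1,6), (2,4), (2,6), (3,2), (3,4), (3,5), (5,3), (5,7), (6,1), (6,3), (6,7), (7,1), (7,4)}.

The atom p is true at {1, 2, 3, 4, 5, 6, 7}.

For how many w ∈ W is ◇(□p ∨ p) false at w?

1: successors {2, 6}; □p ∨ p there: 2:T, 6:T. ✓
2: successors {4, 6}; □p ∨ p there: 4:T, 6:T. ✓
3: successors {2, 4, 5}; □p ∨ p there: 2:T, 4:T, 5:T. ✓
4: no successors, so ◇(□p ∨ p) fails. ✗
5: successors {3, 7}; □p ∨ p there: 3:T, 7:T. ✓
6: successors {1, 3, 7}; □p ∨ p there: 1:T, 3:T, 7:T. ✓
7: successors {1, 4}; □p ∨ p there: 1:T, 4:T. ✓
Satisfying worlds: {1, 2, 3, 5, 6, 7}.
So ◇(□p ∨ p) fails at the other 1 world.

1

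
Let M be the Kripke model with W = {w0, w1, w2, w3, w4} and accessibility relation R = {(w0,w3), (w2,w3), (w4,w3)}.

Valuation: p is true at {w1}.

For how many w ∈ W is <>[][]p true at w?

3

w0: successors {w3}; [][]p there: w3:T. ✓
w1: no successors, so <>[][]p fails. ✗
w2: successors {w3}; [][]p there: w3:T. ✓
w3: no successors, so <>[][]p fails. ✗
w4: successors {w3}; [][]p there: w3:T. ✓
Satisfying worlds: {w0, w2, w4}.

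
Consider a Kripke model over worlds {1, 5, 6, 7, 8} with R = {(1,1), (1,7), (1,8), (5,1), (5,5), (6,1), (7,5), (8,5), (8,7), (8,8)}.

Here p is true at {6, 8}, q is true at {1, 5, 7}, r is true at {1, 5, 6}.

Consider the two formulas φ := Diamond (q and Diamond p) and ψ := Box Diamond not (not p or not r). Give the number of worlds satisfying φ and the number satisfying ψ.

3 and 0

For Diamond (q and Diamond p):
1: successors {1, 7, 8}; q and Diamond p there: 1:T, 7:F, 8:F. ✓
5: successors {1, 5}; q and Diamond p there: 1:T, 5:F. ✓
6: successors {1}; q and Diamond p there: 1:T. ✓
7: successors {5}; q and Diamond p there: 5:F. ✗
8: successors {5, 7, 8}; q and Diamond p there: 5:F, 7:F, 8:F. ✗
— 3 worlds.
For Box Diamond not (not p or not r):
1: successors {1, 7, 8}; Diamond not (not p or not r) there: 1:F, 7:F, 8:F. ✗
5: successors {1, 5}; Diamond not (not p or not r) there: 1:F, 5:F. ✗
6: successors {1}; Diamond not (not p or not r) there: 1:F. ✗
7: successors {5}; Diamond not (not p or not r) there: 5:F. ✗
8: successors {5, 7, 8}; Diamond not (not p or not r) there: 5:F, 7:F, 8:F. ✗
— 0 worlds.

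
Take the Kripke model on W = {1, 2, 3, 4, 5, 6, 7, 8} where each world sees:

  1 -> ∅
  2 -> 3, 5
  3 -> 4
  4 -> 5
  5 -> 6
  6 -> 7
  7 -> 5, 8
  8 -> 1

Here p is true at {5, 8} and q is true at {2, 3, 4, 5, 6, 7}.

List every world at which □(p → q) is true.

{1, 2, 3, 4, 5, 6, 8}

1: no successors, so □(p → q) holds vacuously. ✓
2: successors {3, 5}; p → q there: 3:T, 5:T. ✓
3: successors {4}; p → q there: 4:T. ✓
4: successors {5}; p → q there: 5:T. ✓
5: successors {6}; p → q there: 6:T. ✓
6: successors {7}; p → q there: 7:T. ✓
7: successors {5, 8}; p → q there: 5:T, 8:F. ✗
8: successors {1}; p → q there: 1:T. ✓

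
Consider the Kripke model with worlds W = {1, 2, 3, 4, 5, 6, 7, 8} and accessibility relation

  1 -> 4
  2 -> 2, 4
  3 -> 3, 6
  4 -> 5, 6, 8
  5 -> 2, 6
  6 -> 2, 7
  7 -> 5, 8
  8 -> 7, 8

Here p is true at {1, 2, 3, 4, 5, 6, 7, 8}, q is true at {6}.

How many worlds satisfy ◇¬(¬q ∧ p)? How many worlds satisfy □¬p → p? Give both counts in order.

For ◇¬(¬q ∧ p):
1: successors {4}; ¬(¬q ∧ p) there: 4:F. ✗
2: successors {2, 4}; ¬(¬q ∧ p) there: 2:F, 4:F. ✗
3: successors {3, 6}; ¬(¬q ∧ p) there: 3:F, 6:T. ✓
4: successors {5, 6, 8}; ¬(¬q ∧ p) there: 5:F, 6:T, 8:F. ✓
5: successors {2, 6}; ¬(¬q ∧ p) there: 2:F, 6:T. ✓
6: successors {2, 7}; ¬(¬q ∧ p) there: 2:F, 7:F. ✗
7: successors {5, 8}; ¬(¬q ∧ p) there: 5:F, 8:F. ✗
8: successors {7, 8}; ¬(¬q ∧ p) there: 7:F, 8:F. ✗
— 3 worlds.
For □¬p → p:
1: □¬p is F, p is T. ✓
2: □¬p is F, p is T. ✓
3: □¬p is F, p is T. ✓
4: □¬p is F, p is T. ✓
5: □¬p is F, p is T. ✓
6: □¬p is F, p is T. ✓
7: □¬p is F, p is T. ✓
8: □¬p is F, p is T. ✓
— 8 worlds.

3 and 8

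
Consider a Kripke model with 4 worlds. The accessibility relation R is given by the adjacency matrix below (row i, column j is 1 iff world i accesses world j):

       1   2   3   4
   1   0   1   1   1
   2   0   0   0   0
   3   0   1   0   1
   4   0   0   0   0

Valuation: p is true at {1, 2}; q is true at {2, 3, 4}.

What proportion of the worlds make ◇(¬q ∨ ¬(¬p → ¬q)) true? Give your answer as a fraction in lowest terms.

1: successors {2, 3, 4}; ¬q ∨ ¬(¬p → ¬q) there: 2:F, 3:T, 4:T. ✓
2: no successors, so ◇(¬q ∨ ¬(¬p → ¬q)) fails. ✗
3: successors {2, 4}; ¬q ∨ ¬(¬p → ¬q) there: 2:F, 4:T. ✓
4: no successors, so ◇(¬q ∨ ¬(¬p → ¬q)) fails. ✗
That's 2 of 4 worlds, so 2/4 = 1/2.

1/2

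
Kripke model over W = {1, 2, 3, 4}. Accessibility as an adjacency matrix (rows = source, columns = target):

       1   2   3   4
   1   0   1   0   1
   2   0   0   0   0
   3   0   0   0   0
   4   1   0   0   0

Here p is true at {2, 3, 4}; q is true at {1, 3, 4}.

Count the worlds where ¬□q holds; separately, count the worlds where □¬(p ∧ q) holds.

1 and 3

For ¬□q:
1: □q is F. ✓
2: □q is T. ✗
3: □q is T. ✗
4: □q is T. ✗
— 1 world.
For □¬(p ∧ q):
1: successors {2, 4}; ¬(p ∧ q) there: 2:T, 4:F. ✗
2: no successors, so □¬(p ∧ q) holds vacuously. ✓
3: no successors, so □¬(p ∧ q) holds vacuously. ✓
4: successors {1}; ¬(p ∧ q) there: 1:T. ✓
— 3 worlds.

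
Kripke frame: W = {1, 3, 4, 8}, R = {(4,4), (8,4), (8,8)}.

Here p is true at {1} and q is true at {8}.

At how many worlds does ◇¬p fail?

2

1: no successors, so ◇¬p fails. ✗
3: no successors, so ◇¬p fails. ✗
4: successors {4}; ¬p there: 4:T. ✓
8: successors {4, 8}; ¬p there: 4:T, 8:T. ✓
Satisfying worlds: {4, 8}.
So ◇¬p fails at the other 2 worlds.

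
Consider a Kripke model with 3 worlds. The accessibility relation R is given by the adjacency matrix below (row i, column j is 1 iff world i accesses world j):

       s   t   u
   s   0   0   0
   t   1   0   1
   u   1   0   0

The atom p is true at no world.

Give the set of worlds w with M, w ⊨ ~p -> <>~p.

{t, u}

s: ~p is T, <>~p is F. ✗
t: ~p is T, <>~p is T. ✓
u: ~p is T, <>~p is T. ✓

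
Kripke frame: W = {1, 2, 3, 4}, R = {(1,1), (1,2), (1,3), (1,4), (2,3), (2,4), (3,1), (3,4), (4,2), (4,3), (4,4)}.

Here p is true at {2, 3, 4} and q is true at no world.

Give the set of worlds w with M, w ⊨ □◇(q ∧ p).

1: successors {1, 2, 3, 4}; ◇(q ∧ p) there: 1:F, 2:F, 3:F, 4:F. ✗
2: successors {3, 4}; ◇(q ∧ p) there: 3:F, 4:F. ✗
3: successors {1, 4}; ◇(q ∧ p) there: 1:F, 4:F. ✗
4: successors {2, 3, 4}; ◇(q ∧ p) there: 2:F, 3:F, 4:F. ✗

∅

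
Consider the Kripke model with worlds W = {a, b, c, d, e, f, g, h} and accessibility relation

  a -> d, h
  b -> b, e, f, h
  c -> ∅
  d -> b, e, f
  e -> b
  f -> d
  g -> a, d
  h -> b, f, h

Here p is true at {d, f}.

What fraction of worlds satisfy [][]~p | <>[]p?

1/2

a: [][]~p is F, <>[]p is F. ✗
b: [][]~p is F, <>[]p is T. ✓
c: [][]~p is T, <>[]p is F. ✓
d: [][]~p is F, <>[]p is T. ✓
e: [][]~p is F, <>[]p is F. ✗
f: [][]~p is F, <>[]p is F. ✗
g: [][]~p is F, <>[]p is F. ✗
h: [][]~p is F, <>[]p is T. ✓
That's 4 of 8 worlds, so 4/8 = 1/2.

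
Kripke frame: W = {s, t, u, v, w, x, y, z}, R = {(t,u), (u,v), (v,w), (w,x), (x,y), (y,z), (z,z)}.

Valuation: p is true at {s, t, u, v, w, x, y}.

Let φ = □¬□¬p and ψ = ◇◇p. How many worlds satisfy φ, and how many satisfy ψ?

For □¬□¬p:
s: no successors, so □¬□¬p holds vacuously. ✓
t: successors {u}; ¬□¬p there: u:T. ✓
u: successors {v}; ¬□¬p there: v:T. ✓
v: successors {w}; ¬□¬p there: w:T. ✓
w: successors {x}; ¬□¬p there: x:T. ✓
x: successors {y}; ¬□¬p there: y:F. ✗
y: successors {z}; ¬□¬p there: z:F. ✗
z: successors {z}; ¬□¬p there: z:F. ✗
— 5 worlds.
For ◇◇p:
s: no successors, so ◇◇p fails. ✗
t: successors {u}; ◇p there: u:T. ✓
u: successors {v}; ◇p there: v:T. ✓
v: successors {w}; ◇p there: w:T. ✓
w: successors {x}; ◇p there: x:T. ✓
x: successors {y}; ◇p there: y:F. ✗
y: successors {z}; ◇p there: z:F. ✗
z: successors {z}; ◇p there: z:F. ✗
— 4 worlds.

5 and 4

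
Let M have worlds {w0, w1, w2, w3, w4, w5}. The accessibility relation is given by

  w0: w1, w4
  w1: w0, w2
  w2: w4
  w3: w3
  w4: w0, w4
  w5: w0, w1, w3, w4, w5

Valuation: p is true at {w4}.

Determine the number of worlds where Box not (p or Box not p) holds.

1

w0: successors {w1, w4}; not (p or Box not p) there: w1:F, w4:F. ✗
w1: successors {w0, w2}; not (p or Box not p) there: w0:T, w2:T. ✓
w2: successors {w4}; not (p or Box not p) there: w4:F. ✗
w3: successors {w3}; not (p or Box not p) there: w3:F. ✗
w4: successors {w0, w4}; not (p or Box not p) there: w0:T, w4:F. ✗
w5: successors {w0, w1, w3, w4, w5}; not (p or Box not p) there: w0:T, w1:F, w3:F, w4:F, w5:T. ✗
Satisfying worlds: {w1}.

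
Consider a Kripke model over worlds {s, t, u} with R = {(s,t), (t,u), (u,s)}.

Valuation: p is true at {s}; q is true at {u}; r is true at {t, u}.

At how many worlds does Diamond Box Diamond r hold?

s: successors {t}; Box Diamond r there: t:F. ✗
t: successors {u}; Box Diamond r there: u:T. ✓
u: successors {s}; Box Diamond r there: s:T. ✓
Satisfying worlds: {t, u}.

2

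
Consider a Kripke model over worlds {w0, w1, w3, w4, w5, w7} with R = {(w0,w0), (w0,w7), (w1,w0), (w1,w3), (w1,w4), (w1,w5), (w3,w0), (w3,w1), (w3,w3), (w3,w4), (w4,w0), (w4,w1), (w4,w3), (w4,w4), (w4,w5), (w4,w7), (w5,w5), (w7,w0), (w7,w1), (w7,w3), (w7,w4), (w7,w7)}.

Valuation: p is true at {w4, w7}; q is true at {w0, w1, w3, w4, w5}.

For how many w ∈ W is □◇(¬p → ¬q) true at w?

w0: successors {w0, w7}; ◇(¬p → ¬q) there: w0:T, w7:T. ✓
w1: successors {w0, w3, w4, w5}; ◇(¬p → ¬q) there: w0:T, w3:T, w4:T, w5:F. ✗
w3: successors {w0, w1, w3, w4}; ◇(¬p → ¬q) there: w0:T, w1:T, w3:T, w4:T. ✓
w4: successors {w0, w1, w3, w4, w5, w7}; ◇(¬p → ¬q) there: w0:T, w1:T, w3:T, w4:T, w5:F, w7:T. ✗
w5: successors {w5}; ◇(¬p → ¬q) there: w5:F. ✗
w7: successors {w0, w1, w3, w4, w7}; ◇(¬p → ¬q) there: w0:T, w1:T, w3:T, w4:T, w7:T. ✓
Satisfying worlds: {w0, w3, w7}.

3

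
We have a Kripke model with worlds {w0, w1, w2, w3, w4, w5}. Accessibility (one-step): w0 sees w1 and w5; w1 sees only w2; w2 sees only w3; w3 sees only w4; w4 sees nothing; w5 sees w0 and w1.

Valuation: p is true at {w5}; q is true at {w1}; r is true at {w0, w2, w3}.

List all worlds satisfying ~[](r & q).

w0: [](r & q) is F. ✓
w1: [](r & q) is F. ✓
w2: [](r & q) is F. ✓
w3: [](r & q) is F. ✓
w4: [](r & q) is T. ✗
w5: [](r & q) is F. ✓

{w0, w1, w2, w3, w5}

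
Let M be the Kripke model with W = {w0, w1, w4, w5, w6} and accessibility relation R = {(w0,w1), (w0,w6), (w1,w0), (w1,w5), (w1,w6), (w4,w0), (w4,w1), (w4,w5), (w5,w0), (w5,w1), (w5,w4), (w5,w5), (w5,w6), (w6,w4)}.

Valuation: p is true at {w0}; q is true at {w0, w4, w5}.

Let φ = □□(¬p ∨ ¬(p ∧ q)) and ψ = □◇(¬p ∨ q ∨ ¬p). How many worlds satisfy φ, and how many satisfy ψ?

0 and 5

For □□(¬p ∨ ¬(p ∧ q)):
w0: successors {w1, w6}; □(¬p ∨ ¬(p ∧ q)) there: w1:F, w6:T. ✗
w1: successors {w0, w5, w6}; □(¬p ∨ ¬(p ∧ q)) there: w0:T, w5:F, w6:T. ✗
w4: successors {w0, w1, w5}; □(¬p ∨ ¬(p ∧ q)) there: w0:T, w1:F, w5:F. ✗
w5: successors {w0, w1, w4, w5, w6}; □(¬p ∨ ¬(p ∧ q)) there: w0:T, w1:F, w4:F, w5:F, w6:T. ✗
w6: successors {w4}; □(¬p ∨ ¬(p ∧ q)) there: w4:F. ✗
— 0 worlds.
For □◇(¬p ∨ q ∨ ¬p):
w0: successors {w1, w6}; ◇(¬p ∨ q ∨ ¬p) there: w1:T, w6:T. ✓
w1: successors {w0, w5, w6}; ◇(¬p ∨ q ∨ ¬p) there: w0:T, w5:T, w6:T. ✓
w4: successors {w0, w1, w5}; ◇(¬p ∨ q ∨ ¬p) there: w0:T, w1:T, w5:T. ✓
w5: successors {w0, w1, w4, w5, w6}; ◇(¬p ∨ q ∨ ¬p) there: w0:T, w1:T, w4:T, w5:T, w6:T. ✓
w6: successors {w4}; ◇(¬p ∨ q ∨ ¬p) there: w4:T. ✓
— 5 worlds.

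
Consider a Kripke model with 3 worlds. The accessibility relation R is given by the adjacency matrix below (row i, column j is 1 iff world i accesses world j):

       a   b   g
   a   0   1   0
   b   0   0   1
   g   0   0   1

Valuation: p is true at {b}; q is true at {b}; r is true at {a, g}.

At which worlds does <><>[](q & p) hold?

a: successors {b}; <>[](q & p) there: b:F. ✗
b: successors {g}; <>[](q & p) there: g:F. ✗
g: successors {g}; <>[](q & p) there: g:F. ✗

∅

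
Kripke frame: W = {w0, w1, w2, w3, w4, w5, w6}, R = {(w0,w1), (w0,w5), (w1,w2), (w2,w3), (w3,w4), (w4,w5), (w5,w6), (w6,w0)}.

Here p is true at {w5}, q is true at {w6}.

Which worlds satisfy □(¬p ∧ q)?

{w5}

w0: successors {w1, w5}; ¬p ∧ q there: w1:F, w5:F. ✗
w1: successors {w2}; ¬p ∧ q there: w2:F. ✗
w2: successors {w3}; ¬p ∧ q there: w3:F. ✗
w3: successors {w4}; ¬p ∧ q there: w4:F. ✗
w4: successors {w5}; ¬p ∧ q there: w5:F. ✗
w5: successors {w6}; ¬p ∧ q there: w6:T. ✓
w6: successors {w0}; ¬p ∧ q there: w0:F. ✗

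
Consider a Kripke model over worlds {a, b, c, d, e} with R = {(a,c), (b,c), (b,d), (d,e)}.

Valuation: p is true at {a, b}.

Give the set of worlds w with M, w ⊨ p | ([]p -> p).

a: p is T, []p -> p is T. ✓
b: p is T, []p -> p is T. ✓
c: p is F, []p -> p is F. ✗
d: p is F, []p -> p is T. ✓
e: p is F, []p -> p is F. ✗

{a, b, d}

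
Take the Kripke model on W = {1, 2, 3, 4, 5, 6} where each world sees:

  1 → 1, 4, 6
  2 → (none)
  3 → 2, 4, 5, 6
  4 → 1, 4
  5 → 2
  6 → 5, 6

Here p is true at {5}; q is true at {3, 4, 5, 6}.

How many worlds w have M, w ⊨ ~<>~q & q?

1: ~<>~q is F, q is F. ✗
2: ~<>~q is T, q is F. ✗
3: ~<>~q is F, q is T. ✗
4: ~<>~q is F, q is T. ✗
5: ~<>~q is F, q is T. ✗
6: ~<>~q is T, q is T. ✓
Satisfying worlds: {6}.

1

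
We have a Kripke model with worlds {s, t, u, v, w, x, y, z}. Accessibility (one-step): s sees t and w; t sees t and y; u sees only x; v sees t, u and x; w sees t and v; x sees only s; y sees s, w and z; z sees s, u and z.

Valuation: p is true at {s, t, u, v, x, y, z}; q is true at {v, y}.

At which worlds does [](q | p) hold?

s: successors {t, w}; q | p there: t:T, w:F. ✗
t: successors {t, y}; q | p there: t:T, y:T. ✓
u: successors {x}; q | p there: x:T. ✓
v: successors {t, u, x}; q | p there: t:T, u:T, x:T. ✓
w: successors {t, v}; q | p there: t:T, v:T. ✓
x: successors {s}; q | p there: s:T. ✓
y: successors {s, w, z}; q | p there: s:T, w:F, z:T. ✗
z: successors {s, u, z}; q | p there: s:T, u:T, z:T. ✓

{t, u, v, w, x, z}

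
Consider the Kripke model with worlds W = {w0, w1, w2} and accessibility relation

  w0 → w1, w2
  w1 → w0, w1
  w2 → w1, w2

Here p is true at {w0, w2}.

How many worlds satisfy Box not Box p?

3

w0: successors {w1, w2}; not Box p there: w1:T, w2:T. ✓
w1: successors {w0, w1}; not Box p there: w0:T, w1:T. ✓
w2: successors {w1, w2}; not Box p there: w1:T, w2:T. ✓
Satisfying worlds: {w0, w1, w2}.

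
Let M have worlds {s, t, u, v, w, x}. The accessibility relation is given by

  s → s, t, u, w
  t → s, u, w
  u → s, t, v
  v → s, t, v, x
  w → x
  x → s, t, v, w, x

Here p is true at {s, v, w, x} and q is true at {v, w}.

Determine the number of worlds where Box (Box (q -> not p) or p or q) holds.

1

s: successors {s, t, u, w}; Box (q -> not p) or p or q there: s:T, t:F, u:F, w:T. ✗
t: successors {s, u, w}; Box (q -> not p) or p or q there: s:T, u:F, w:T. ✗
u: successors {s, t, v}; Box (q -> not p) or p or q there: s:T, t:F, v:T. ✗
v: successors {s, t, v, x}; Box (q -> not p) or p or q there: s:T, t:F, v:T, x:T. ✗
w: successors {x}; Box (q -> not p) or p or q there: x:T. ✓
x: successors {s, t, v, w, x}; Box (q -> not p) or p or q there: s:T, t:F, v:T, w:T, x:T. ✗
Satisfying worlds: {w}.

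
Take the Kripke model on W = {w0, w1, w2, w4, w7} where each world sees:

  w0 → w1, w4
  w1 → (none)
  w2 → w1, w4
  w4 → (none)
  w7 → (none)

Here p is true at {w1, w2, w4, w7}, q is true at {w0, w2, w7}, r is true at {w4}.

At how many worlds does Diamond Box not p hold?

w0: successors {w1, w4}; Box not p there: w1:T, w4:T. ✓
w1: no successors, so Diamond Box not p fails. ✗
w2: successors {w1, w4}; Box not p there: w1:T, w4:T. ✓
w4: no successors, so Diamond Box not p fails. ✗
w7: no successors, so Diamond Box not p fails. ✗
Satisfying worlds: {w0, w2}.

2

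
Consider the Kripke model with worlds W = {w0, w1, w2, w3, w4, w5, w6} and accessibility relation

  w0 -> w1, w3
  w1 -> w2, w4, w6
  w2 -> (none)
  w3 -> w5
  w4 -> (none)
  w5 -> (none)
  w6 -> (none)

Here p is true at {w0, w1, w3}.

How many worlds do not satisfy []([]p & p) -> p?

4

w0: []([]p & p) is F, p is T. ✓
w1: []([]p & p) is F, p is T. ✓
w2: []([]p & p) is T, p is F. ✗
w3: []([]p & p) is F, p is T. ✓
w4: []([]p & p) is T, p is F. ✗
w5: []([]p & p) is T, p is F. ✗
w6: []([]p & p) is T, p is F. ✗
Satisfying worlds: {w0, w1, w3}.
So []([]p & p) -> p fails at the other 4 worlds.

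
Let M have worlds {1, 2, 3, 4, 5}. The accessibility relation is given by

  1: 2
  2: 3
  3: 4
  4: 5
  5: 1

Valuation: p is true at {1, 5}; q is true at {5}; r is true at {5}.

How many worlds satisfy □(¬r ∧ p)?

1: successors {2}; ¬r ∧ p there: 2:F. ✗
2: successors {3}; ¬r ∧ p there: 3:F. ✗
3: successors {4}; ¬r ∧ p there: 4:F. ✗
4: successors {5}; ¬r ∧ p there: 5:F. ✗
5: successors {1}; ¬r ∧ p there: 1:T. ✓
Satisfying worlds: {5}.

1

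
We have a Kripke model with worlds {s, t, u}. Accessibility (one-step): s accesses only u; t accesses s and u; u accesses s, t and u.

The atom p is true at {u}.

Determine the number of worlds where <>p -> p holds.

1

s: <>p is T, p is F. ✗
t: <>p is T, p is F. ✗
u: <>p is T, p is T. ✓
Satisfying worlds: {u}.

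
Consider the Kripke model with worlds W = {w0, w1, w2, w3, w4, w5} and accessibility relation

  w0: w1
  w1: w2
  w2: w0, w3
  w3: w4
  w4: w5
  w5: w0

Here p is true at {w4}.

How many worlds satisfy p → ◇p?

w0: p is F, ◇p is F. ✓
w1: p is F, ◇p is F. ✓
w2: p is F, ◇p is F. ✓
w3: p is F, ◇p is T. ✓
w4: p is T, ◇p is F. ✗
w5: p is F, ◇p is F. ✓
Satisfying worlds: {w0, w1, w2, w3, w5}.

5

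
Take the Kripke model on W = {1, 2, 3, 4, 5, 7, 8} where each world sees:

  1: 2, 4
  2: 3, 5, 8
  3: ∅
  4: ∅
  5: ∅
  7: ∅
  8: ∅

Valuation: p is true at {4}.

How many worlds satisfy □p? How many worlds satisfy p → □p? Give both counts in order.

For □p:
1: successors {2, 4}; p there: 2:F, 4:T. ✗
2: successors {3, 5, 8}; p there: 3:F, 5:F, 8:F. ✗
3: no successors, so □p holds vacuously. ✓
4: no successors, so □p holds vacuously. ✓
5: no successors, so □p holds vacuously. ✓
7: no successors, so □p holds vacuously. ✓
8: no successors, so □p holds vacuously. ✓
— 5 worlds.
For p → □p:
1: p is F, □p is F. ✓
2: p is F, □p is F. ✓
3: p is F, □p is T. ✓
4: p is T, □p is T. ✓
5: p is F, □p is T. ✓
7: p is F, □p is T. ✓
8: p is F, □p is T. ✓
— 7 worlds.

5 and 7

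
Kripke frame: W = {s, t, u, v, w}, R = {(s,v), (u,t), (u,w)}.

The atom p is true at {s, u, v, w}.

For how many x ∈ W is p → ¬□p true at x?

2

s: p is T, ¬□p is F. ✗
t: p is F, ¬□p is F. ✓
u: p is T, ¬□p is T. ✓
v: p is T, ¬□p is F. ✗
w: p is T, ¬□p is F. ✗
Satisfying worlds: {t, u}.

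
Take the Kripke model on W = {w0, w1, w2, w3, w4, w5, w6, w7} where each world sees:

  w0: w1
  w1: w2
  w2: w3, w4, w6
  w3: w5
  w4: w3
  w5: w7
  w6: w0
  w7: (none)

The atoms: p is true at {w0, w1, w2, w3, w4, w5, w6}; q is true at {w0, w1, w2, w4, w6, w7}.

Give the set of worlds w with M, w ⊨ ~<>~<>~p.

{w3, w7}

w0: <>~<>~p is T. ✗
w1: <>~<>~p is T. ✗
w2: <>~<>~p is T. ✗
w3: <>~<>~p is F. ✓
w4: <>~<>~p is T. ✗
w5: <>~<>~p is T. ✗
w6: <>~<>~p is T. ✗
w7: <>~<>~p is F. ✓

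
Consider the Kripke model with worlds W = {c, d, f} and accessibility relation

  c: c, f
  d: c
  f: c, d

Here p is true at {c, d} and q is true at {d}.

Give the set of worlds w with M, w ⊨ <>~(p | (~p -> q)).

c: successors {c, f}; ~(p | (~p -> q)) there: c:F, f:T. ✓
d: successors {c}; ~(p | (~p -> q)) there: c:F. ✗
f: successors {c, d}; ~(p | (~p -> q)) there: c:F, d:F. ✗

{c}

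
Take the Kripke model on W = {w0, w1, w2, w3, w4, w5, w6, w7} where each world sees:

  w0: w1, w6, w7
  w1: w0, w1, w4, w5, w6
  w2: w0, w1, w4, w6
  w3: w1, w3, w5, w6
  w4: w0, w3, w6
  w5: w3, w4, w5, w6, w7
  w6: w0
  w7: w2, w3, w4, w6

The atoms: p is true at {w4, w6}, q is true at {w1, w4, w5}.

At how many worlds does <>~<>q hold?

7

w0: successors {w1, w6, w7}; ~<>q there: w1:F, w6:T, w7:F. ✓
w1: successors {w0, w1, w4, w5, w6}; ~<>q there: w0:F, w1:F, w4:T, w5:F, w6:T. ✓
w2: successors {w0, w1, w4, w6}; ~<>q there: w0:F, w1:F, w4:T, w6:T. ✓
w3: successors {w1, w3, w5, w6}; ~<>q there: w1:F, w3:F, w5:F, w6:T. ✓
w4: successors {w0, w3, w6}; ~<>q there: w0:F, w3:F, w6:T. ✓
w5: successors {w3, w4, w5, w6, w7}; ~<>q there: w3:F, w4:T, w5:F, w6:T, w7:F. ✓
w6: successors {w0}; ~<>q there: w0:F. ✗
w7: successors {w2, w3, w4, w6}; ~<>q there: w2:F, w3:F, w4:T, w6:T. ✓
Satisfying worlds: {w0, w1, w2, w3, w4, w5, w7}.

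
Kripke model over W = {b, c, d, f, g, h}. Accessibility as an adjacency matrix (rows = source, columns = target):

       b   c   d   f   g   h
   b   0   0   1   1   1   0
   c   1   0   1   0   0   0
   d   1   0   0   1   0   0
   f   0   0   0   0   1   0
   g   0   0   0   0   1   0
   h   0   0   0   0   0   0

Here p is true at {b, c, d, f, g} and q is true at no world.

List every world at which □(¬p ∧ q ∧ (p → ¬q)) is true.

{h}

b: successors {d, f, g}; ¬p ∧ q ∧ (p → ¬q) there: d:F, f:F, g:F. ✗
c: successors {b, d}; ¬p ∧ q ∧ (p → ¬q) there: b:F, d:F. ✗
d: successors {b, f}; ¬p ∧ q ∧ (p → ¬q) there: b:F, f:F. ✗
f: successors {g}; ¬p ∧ q ∧ (p → ¬q) there: g:F. ✗
g: successors {g}; ¬p ∧ q ∧ (p → ¬q) there: g:F. ✗
h: no successors, so □(¬p ∧ q ∧ (p → ¬q)) holds vacuously. ✓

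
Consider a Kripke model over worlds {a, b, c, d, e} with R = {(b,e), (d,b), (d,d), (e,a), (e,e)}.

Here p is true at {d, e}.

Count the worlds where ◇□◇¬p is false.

a: no successors, so ◇□◇¬p fails. ✗
b: successors {e}; □◇¬p there: e:F. ✗
c: no successors, so ◇□◇¬p fails. ✗
d: successors {b, d}; □◇¬p there: b:T, d:F. ✓
e: successors {a, e}; □◇¬p there: a:T, e:F. ✓
Satisfying worlds: {d, e}.
So ◇□◇¬p fails at the other 3 worlds.

3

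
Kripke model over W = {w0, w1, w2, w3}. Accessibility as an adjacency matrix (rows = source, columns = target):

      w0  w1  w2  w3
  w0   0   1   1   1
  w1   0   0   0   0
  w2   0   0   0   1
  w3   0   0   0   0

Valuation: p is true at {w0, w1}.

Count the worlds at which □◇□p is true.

2

w0: successors {w1, w2, w3}; ◇□p there: w1:F, w2:T, w3:F. ✗
w1: no successors, so □◇□p holds vacuously. ✓
w2: successors {w3}; ◇□p there: w3:F. ✗
w3: no successors, so □◇□p holds vacuously. ✓
Satisfying worlds: {w1, w3}.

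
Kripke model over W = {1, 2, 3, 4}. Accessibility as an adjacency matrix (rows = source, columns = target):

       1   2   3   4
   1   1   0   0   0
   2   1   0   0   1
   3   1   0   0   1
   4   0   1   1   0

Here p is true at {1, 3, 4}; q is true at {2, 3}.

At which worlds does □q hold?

1: successors {1}; q there: 1:F. ✗
2: successors {1, 4}; q there: 1:F, 4:F. ✗
3: successors {1, 4}; q there: 1:F, 4:F. ✗
4: successors {2, 3}; q there: 2:T, 3:T. ✓

{4}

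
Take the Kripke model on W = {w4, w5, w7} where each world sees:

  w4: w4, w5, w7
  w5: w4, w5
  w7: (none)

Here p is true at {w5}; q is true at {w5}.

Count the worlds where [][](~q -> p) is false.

w4: successors {w4, w5, w7}; [](~q -> p) there: w4:F, w5:F, w7:T. ✗
w5: successors {w4, w5}; [](~q -> p) there: w4:F, w5:F. ✗
w7: no successors, so [][](~q -> p) holds vacuously. ✓
Satisfying worlds: {w7}.
So [][](~q -> p) fails at the other 2 worlds.

2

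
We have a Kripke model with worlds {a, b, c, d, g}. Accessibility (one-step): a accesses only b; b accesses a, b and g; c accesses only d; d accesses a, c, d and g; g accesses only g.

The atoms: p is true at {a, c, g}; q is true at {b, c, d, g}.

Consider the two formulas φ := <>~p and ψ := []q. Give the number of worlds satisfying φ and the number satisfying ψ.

4 and 3

For <>~p:
a: successors {b}; ~p there: b:T. ✓
b: successors {a, b, g}; ~p there: a:F, b:T, g:F. ✓
c: successors {d}; ~p there: d:T. ✓
d: successors {a, c, d, g}; ~p there: a:F, c:F, d:T, g:F. ✓
g: successors {g}; ~p there: g:F. ✗
— 4 worlds.
For []q:
a: successors {b}; q there: b:T. ✓
b: successors {a, b, g}; q there: a:F, b:T, g:T. ✗
c: successors {d}; q there: d:T. ✓
d: successors {a, c, d, g}; q there: a:F, c:T, d:T, g:T. ✗
g: successors {g}; q there: g:T. ✓
— 3 worlds.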